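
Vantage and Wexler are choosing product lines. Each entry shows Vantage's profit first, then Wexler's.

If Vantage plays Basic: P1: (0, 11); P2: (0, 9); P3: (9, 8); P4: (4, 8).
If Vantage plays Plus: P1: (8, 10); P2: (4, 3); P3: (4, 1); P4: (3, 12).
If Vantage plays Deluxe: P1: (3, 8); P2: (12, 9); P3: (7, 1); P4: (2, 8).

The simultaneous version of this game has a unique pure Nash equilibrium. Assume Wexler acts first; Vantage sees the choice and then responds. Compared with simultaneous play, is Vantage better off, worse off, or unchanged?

Vantage best-responds to each possible Wexler move:
- P1: BR = Plus, leader payoff 10.
- P2: BR = Deluxe, leader payoff 9.
- P3: BR = Basic, leader payoff 8.
- P4: BR = Basic, leader payoff 8.
Wexler's induced payoffs are 10, 9, 8, 8, so Wexler commits to P1. Subgame-perfect outcome: (Plus, P1) with payoffs (8, 10).
For the simultaneous game, intersect best replies.
Vantage's best replies: P1→Plus; P2→Deluxe; P3→Basic; P4→Basic.
Wexler's best replies: Basic→P1; Plus→P4; Deluxe→P2.
Only (Deluxe, P2) has each player best-responding; Nash payoffs (12, 9).
Vantage earns 8 sequentially versus 12 at the Nash outcome: worse off.

worse off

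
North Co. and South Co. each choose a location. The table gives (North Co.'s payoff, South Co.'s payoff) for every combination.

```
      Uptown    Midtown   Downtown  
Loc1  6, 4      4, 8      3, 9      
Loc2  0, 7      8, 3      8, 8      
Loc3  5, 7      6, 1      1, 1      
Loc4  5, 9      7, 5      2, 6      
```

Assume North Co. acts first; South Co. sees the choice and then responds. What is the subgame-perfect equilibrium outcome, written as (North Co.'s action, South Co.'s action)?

(Loc2, Downtown)

Backward induction with North Co. moving first.
- Loc1: South Co. compares 4, 8, 9 and picks Downtown; North Co. would get 3.
- Loc2: South Co. compares 7, 3, 8 and picks Downtown; North Co. would get 8.
- Loc3: South Co. compares 7, 1, 1 and picks Uptown; North Co. would get 5.
- Loc4: South Co. compares 9, 5, 6 and picks Uptown; North Co. would get 5.
Maximizing over 3, 8, 5, 5, North Co. chooses Loc2. Subgame-perfect outcome: (Loc2, Downtown) with payoffs (8, 8).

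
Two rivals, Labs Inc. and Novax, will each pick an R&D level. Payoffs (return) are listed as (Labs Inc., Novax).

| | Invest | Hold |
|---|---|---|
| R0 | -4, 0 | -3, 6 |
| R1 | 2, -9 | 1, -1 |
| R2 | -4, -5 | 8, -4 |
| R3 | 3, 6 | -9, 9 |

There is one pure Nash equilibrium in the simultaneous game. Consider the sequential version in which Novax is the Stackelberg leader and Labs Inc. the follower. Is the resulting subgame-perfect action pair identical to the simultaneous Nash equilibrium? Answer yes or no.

Backward induction with Novax moving first.
- Invest: BR = R3, leader payoff 6.
- Hold: BR = R2, leader payoff -4.
Novax's induced payoffs are 6, -4, so Novax commits to Invest. Subgame-perfect outcome: (R3, Invest) with payoffs (3, 6).
For the simultaneous game, intersect best replies.
Labs Inc.'s best replies: Invest→R3; Hold→R2.
Novax's best replies: R0→Hold; R1→Hold; R2→Hold; R3→Hold.
The unique mutual best reply is (R2, Hold), giving (8, -4).
Sequential outcome (R3, Invest) differs from the Nash profile (R2, Hold).

no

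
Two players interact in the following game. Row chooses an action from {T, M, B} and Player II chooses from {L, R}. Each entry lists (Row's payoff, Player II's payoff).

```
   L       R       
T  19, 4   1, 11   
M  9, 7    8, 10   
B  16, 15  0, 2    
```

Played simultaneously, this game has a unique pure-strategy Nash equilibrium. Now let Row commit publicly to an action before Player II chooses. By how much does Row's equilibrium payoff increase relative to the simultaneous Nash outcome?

8

Backward induction with Row moving first.
- T → Player II plays R (best of 4, 11); Row gets 1.
- M → Player II plays R (best of 7, 10); Row gets 8.
- B → Player II plays L (best of 15, 2); Row gets 16.
Among 1, 8, 16, the best is 16 at B. Subgame-perfect outcome: (B, L) with payoffs (16, 15).
For the simultaneous game, intersect best replies.
Row's best replies: L→T; R→M.
Player II's best replies: T→R; M→R; B→L.
The unique mutual best reply is (M, R), giving (8, 10).
Row's commitment gain: 16 − 8 = 8.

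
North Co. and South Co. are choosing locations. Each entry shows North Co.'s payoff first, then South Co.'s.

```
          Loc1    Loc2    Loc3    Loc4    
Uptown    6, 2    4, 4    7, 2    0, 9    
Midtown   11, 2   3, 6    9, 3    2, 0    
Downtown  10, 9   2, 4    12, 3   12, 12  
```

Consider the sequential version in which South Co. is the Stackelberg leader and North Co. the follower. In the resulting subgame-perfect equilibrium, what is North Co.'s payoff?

Backward induction with South Co. moving first.
- Loc1 → North Co. plays Midtown (best of 6, 11, 10); South Co. gets 2.
- Loc2 → North Co. plays Uptown (best of 4, 3, 2); South Co. gets 4.
- Loc3 → North Co. plays Downtown (best of 7, 9, 12); South Co. gets 3.
- Loc4 → North Co. plays Downtown (best of 0, 2, 12); South Co. gets 12.
Maximizing over 2, 4, 3, 12, South Co. chooses Loc4. Subgame-perfect outcome: (Downtown, Loc4) with payoffs (12, 12).

12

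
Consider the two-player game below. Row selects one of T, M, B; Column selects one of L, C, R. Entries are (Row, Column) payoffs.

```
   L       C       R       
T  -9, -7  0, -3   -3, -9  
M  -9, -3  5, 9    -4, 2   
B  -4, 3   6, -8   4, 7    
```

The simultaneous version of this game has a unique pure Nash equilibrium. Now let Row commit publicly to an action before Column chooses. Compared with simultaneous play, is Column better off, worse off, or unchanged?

Backward induction with Row moving first.
- T: BR = C, leader payoff 0.
- M: BR = C, leader payoff 5.
- B: BR = R, leader payoff 4.
Row's induced payoffs are 0, 5, 4, so Row commits to M. Subgame-perfect outcome: (M, C) with payoffs (5, 9).
Now find the simultaneous Nash equilibrium.
Row's best replies: L→B; C→B; R→B.
Column's best replies: T→C; M→C; B→R.
The unique mutual best reply is (B, R), giving (4, 7).
Column earns 9 sequentially versus 7 at the Nash outcome: better off.

better off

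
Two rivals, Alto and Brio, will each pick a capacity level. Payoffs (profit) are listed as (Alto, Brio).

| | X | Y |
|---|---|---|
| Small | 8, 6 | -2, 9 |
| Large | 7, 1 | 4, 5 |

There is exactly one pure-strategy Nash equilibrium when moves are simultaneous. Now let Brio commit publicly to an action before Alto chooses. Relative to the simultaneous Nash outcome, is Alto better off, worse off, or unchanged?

better off

Alto best-responds to each possible Brio move:
- X → Alto plays Small (best of 8, 7); Brio gets 6.
- Y → Alto plays Large (best of -2, 4); Brio gets 5.
Maximizing over 6, 5, Brio chooses X. Subgame-perfect outcome: (Small, X) with payoffs (8, 6).
Now find the simultaneous Nash equilibrium.
Alto's best replies: X→Small; Y→Large.
Brio's best replies: Small→Y; Large→Y.
The unique mutual best reply is (Large, Y), giving (4, 5).
Alto earns 8 sequentially versus 4 at the Nash outcome: better off.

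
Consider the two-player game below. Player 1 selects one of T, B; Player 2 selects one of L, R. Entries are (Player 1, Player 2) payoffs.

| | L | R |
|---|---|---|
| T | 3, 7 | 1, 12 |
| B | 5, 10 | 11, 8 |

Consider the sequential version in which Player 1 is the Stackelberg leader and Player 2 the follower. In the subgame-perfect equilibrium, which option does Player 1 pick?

B

Solve by backward induction (Player 1 leads).
- T: Player 2 compares 7, 12 and picks R; Player 1 would get 1.
- B: Player 2 compares 10, 8 and picks L; Player 1 would get 5.
Player 1's induced payoffs are 1, 5, so Player 1 commits to B. Subgame-perfect outcome: (B, L) with payoffs (5, 10).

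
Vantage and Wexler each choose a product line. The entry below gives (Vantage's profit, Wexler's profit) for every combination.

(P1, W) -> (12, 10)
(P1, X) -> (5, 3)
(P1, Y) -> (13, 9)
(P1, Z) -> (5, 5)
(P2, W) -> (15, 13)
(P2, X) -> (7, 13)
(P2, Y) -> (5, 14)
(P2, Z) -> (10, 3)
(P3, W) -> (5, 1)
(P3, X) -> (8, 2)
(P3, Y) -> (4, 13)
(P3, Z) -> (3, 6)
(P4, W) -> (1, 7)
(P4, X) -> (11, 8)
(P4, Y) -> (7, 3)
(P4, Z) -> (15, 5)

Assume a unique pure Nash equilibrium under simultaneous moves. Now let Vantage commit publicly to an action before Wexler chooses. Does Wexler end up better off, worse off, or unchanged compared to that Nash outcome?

Work backward from Wexler's decision.
- P1: Wexler compares 10, 3, 9, 5 and picks W; Vantage would get 12.
- P2: Wexler compares 13, 13, 14, 3 and picks Y; Vantage would get 5.
- P3: Wexler compares 1, 2, 13, 6 and picks Y; Vantage would get 4.
- P4: Wexler compares 7, 8, 3, 5 and picks X; Vantage would get 11.
Vantage's induced payoffs are 12, 5, 4, 11, so Vantage commits to P1. Subgame-perfect outcome: (P1, W) with payoffs (12, 10).
Now find the simultaneous Nash equilibrium.
Vantage's best replies: W→P2; X→P4; Y→P1; Z→P4.
Wexler's best replies: P1→W; P2→Y; P3→Y; P4→X.
The unique mutual best reply is (P4, X), giving (11, 8).
Wexler earns 10 sequentially versus 8 at the Nash outcome: better off.

better off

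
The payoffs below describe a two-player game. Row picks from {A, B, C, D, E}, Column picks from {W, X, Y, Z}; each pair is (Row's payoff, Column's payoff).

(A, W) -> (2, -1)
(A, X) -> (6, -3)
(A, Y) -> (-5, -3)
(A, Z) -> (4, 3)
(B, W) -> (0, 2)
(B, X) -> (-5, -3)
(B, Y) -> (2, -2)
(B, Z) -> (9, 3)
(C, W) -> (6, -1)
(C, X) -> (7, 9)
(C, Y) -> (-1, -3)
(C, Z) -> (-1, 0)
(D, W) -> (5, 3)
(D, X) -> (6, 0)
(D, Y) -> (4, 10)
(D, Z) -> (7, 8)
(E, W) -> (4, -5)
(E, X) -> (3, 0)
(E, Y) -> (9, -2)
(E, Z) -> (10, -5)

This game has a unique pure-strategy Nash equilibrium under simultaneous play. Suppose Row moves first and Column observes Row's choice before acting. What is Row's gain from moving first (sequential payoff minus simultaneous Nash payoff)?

Column best-responds to each possible Row move:
- A: BR = Z, leader payoff 4.
- B: BR = Z, leader payoff 9.
- C: BR = X, leader payoff 7.
- D: BR = Y, leader payoff 4.
- E: BR = X, leader payoff 3.
Maximizing over 4, 9, 7, 4, 3, Row chooses B. Subgame-perfect outcome: (B, Z) with payoffs (9, 3).
For the simultaneous game, intersect best replies.
Row's best replies: W→C; X→C; Y→E; Z→E.
Column's best replies: A→Z; B→Z; C→X; D→Y; E→X.
Only (C, X) has each player best-responding; Nash payoffs (7, 9).
Row's commitment gain: 9 − 7 = 2.

2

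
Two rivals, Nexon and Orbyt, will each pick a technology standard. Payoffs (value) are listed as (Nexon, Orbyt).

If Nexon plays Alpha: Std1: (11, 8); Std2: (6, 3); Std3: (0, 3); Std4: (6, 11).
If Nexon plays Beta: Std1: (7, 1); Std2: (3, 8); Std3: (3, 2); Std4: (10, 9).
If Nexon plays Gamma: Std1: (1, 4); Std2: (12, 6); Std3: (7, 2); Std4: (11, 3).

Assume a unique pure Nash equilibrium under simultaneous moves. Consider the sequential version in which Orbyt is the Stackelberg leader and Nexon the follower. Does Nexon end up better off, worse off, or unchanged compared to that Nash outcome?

worse off

Work backward from Nexon's decision.
- Std1: Nexon compares 11, 7, 1 and picks Alpha; Orbyt would get 8.
- Std2: Nexon compares 6, 3, 12 and picks Gamma; Orbyt would get 6.
- Std3: Nexon compares 0, 3, 7 and picks Gamma; Orbyt would get 2.
- Std4: Nexon compares 6, 10, 11 and picks Gamma; Orbyt would get 3.
Maximizing over 8, 6, 2, 3, Orbyt chooses Std1. Subgame-perfect outcome: (Alpha, Std1) with payoffs (11, 8).
Under simultaneous play:
Nexon's best replies: Std1→Alpha; Std2→Gamma; Std3→Gamma; Std4→Gamma.
Orbyt's best replies: Alpha→Std4; Beta→Std4; Gamma→Std2.
Only (Gamma, Std2) has each player best-responding; Nash payoffs (12, 6).
Nexon earns 11 sequentially versus 12 at the Nash outcome: worse off.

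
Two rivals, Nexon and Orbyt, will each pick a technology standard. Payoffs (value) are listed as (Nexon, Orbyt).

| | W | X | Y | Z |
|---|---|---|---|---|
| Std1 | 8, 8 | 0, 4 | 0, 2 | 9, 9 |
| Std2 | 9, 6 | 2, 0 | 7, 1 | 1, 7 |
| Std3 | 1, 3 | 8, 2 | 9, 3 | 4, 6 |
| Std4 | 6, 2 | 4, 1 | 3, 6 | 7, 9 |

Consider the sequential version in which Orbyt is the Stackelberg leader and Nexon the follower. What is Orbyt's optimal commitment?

Z

Work backward from Nexon's decision.
- W: BR = Std2, leader payoff 6.
- X: BR = Std3, leader payoff 2.
- Y: BR = Std3, leader payoff 3.
- Z: BR = Std1, leader payoff 9.
Among 6, 2, 3, 9, the best is 9 at Z. Subgame-perfect outcome: (Std1, Z) with payoffs (9, 9).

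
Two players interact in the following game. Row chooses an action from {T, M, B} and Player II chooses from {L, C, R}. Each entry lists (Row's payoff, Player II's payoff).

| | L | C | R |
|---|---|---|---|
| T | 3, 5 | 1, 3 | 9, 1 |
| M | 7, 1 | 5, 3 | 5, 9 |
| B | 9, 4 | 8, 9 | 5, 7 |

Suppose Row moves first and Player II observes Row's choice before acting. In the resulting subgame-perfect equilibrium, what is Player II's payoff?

9

Player II best-responds to each possible Row move:
- T: Player II compares 5, 3, 1 and picks L; Row would get 3.
- M: Player II compares 1, 3, 9 and picks R; Row would get 5.
- B: Player II compares 4, 9, 7 and picks C; Row would get 8.
Row's induced payoffs are 3, 5, 8, so Row commits to B. Subgame-perfect outcome: (B, C) with payoffs (8, 9).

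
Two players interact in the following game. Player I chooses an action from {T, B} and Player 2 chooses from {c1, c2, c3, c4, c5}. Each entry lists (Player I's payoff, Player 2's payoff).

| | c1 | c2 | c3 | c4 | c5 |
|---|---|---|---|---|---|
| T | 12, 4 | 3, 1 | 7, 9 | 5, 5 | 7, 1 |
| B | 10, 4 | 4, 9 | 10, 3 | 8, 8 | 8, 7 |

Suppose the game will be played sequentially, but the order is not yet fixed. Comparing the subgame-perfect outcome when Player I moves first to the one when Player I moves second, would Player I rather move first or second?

If Player I leads: Player 2's best replies are T→c3, B→c2; Player I's induced payoffs 7, 4; outcome (T, c3), payoffs (7, 9).
If Player 2 leads: Player I's best replies are c1→T, c2→B, c3→B, c4→B, c5→B; Player 2's induced payoffs 4, 9, 3, 8, 7; outcome (B, c2), payoffs (4, 9).
Player I gets 7 moving first and 4 moving second, so Player I prefers to move first.

first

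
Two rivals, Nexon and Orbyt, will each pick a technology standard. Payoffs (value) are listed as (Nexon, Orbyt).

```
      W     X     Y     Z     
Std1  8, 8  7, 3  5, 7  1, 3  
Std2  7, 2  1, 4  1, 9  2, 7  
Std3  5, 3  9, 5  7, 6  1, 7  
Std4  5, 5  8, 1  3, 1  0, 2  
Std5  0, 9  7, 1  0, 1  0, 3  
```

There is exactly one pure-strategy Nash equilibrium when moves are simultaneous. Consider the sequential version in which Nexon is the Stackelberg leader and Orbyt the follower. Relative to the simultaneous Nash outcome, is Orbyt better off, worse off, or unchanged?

unchanged

Backward induction with Nexon moving first.
- Std1 → Orbyt plays W (best of 8, 3, 7, 3); Nexon gets 8.
- Std2 → Orbyt plays Y (best of 2, 4, 9, 7); Nexon gets 1.
- Std3 → Orbyt plays Z (best of 3, 5, 6, 7); Nexon gets 1.
- Std4 → Orbyt plays W (best of 5, 1, 1, 2); Nexon gets 5.
- Std5 → Orbyt plays W (best of 9, 1, 1, 3); Nexon gets 0.
Maximizing over 8, 1, 1, 5, 0, Nexon chooses Std1. Subgame-perfect outcome: (Std1, W) with payoffs (8, 8).
Under simultaneous play:
Nexon's best replies: W→Std1; X→Std3; Y→Std3; Z→Std2.
Orbyt's best replies: Std1→W; Std2→Y; Std3→Z; Std4→W; Std5→W.
Only (Std1, W) has each player best-responding; Nash payoffs (8, 8).
Orbyt earns 8 sequentially versus 8 at the Nash outcome: unchanged.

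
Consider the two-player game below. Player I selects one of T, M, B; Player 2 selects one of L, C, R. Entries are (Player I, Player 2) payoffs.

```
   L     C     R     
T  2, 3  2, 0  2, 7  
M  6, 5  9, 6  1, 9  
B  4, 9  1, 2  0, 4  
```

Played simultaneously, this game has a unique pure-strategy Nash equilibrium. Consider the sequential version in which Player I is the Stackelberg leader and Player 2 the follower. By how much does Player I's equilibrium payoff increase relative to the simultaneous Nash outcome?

Solve by backward induction (Player I leads).
- T: Player 2 compares 3, 0, 7 and picks R; Player I would get 2.
- M: Player 2 compares 5, 6, 9 and picks R; Player I would get 1.
- B: Player 2 compares 9, 2, 4 and picks L; Player I would get 4.
Among 2, 1, 4, the best is 4 at B. Subgame-perfect outcome: (B, L) with payoffs (4, 9).
Under simultaneous play:
Player I's best replies: L→M; C→M; R→T.
Player 2's best replies: T→R; M→R; B→L.
Only (T, R) has each player best-responding; Nash payoffs (2, 7).
Player I's commitment gain: 4 − 2 = 2.

2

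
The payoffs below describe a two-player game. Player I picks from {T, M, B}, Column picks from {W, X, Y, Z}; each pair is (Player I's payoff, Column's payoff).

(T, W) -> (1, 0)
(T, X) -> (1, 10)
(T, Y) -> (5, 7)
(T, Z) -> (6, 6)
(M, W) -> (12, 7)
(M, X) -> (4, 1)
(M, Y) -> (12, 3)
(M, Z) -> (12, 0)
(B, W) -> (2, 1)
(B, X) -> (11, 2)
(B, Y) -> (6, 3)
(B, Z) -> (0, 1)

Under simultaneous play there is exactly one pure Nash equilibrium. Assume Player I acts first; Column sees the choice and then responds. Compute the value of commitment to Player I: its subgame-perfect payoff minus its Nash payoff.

Solve by backward induction (Player I leads).
- T → Column plays X (best of 0, 10, 7, 6); Player I gets 1.
- M → Column plays W (best of 7, 1, 3, 0); Player I gets 12.
- B → Column plays Y (best of 1, 2, 3, 1); Player I gets 6.
Maximizing over 1, 12, 6, Player I chooses M. Subgame-perfect outcome: (M, W) with payoffs (12, 7).
For the simultaneous game, intersect best replies.
Player I's best replies: W→M; X→B; Y→M; Z→M.
Column's best replies: T→X; M→W; B→Y.
Only (M, W) has each player best-responding; Nash payoffs (12, 7).
Player I's commitment gain: 12 − 12 = 0.

0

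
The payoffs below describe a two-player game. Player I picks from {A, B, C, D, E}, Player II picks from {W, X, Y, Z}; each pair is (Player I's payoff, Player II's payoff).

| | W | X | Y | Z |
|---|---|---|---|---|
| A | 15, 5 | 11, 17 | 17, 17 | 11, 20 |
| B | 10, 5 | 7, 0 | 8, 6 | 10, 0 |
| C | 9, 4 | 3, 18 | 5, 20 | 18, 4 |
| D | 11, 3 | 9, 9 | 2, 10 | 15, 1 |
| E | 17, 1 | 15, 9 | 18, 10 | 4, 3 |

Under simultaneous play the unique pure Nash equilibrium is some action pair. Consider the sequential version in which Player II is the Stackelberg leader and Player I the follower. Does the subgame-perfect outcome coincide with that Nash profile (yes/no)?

Work backward from Player I's decision.
- W → Player I plays E (best of 15, 10, 9, 11, 17); Player II gets 1.
- X → Player I plays E (best of 11, 7, 3, 9, 15); Player II gets 9.
- Y → Player I plays E (best of 17, 8, 5, 2, 18); Player II gets 10.
- Z → Player I plays C (best of 11, 10, 18, 15, 4); Player II gets 4.
Among 1, 9, 10, 4, the best is 10 at Y. Subgame-perfect outcome: (E, Y) with payoffs (18, 10).
Now find the simultaneous Nash equilibrium.
Player I's best replies: W→E; X→E; Y→E; Z→C.
Player II's best replies: A→Z; B→Y; C→Y; D→Y; E→Y.
Only (E, Y) has each player best-responding; Nash payoffs (18, 10).
Sequential outcome (E, Y) coincides with the Nash profile (E, Y).

yes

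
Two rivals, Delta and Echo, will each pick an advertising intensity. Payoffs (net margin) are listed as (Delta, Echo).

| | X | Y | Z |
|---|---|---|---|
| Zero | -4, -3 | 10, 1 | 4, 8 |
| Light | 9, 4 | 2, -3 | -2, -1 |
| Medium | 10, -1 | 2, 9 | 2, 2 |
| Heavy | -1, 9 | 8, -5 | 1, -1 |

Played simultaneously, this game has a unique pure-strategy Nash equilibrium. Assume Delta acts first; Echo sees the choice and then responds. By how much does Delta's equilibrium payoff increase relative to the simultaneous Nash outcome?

Work backward from Echo's decision.
- Zero → Echo plays Z (best of -3, 1, 8); Delta gets 4.
- Light → Echo plays X (best of 4, -3, -1); Delta gets 9.
- Medium → Echo plays Y (best of -1, 9, 2); Delta gets 2.
- Heavy → Echo plays X (best of 9, -5, -1); Delta gets -1.
Delta's induced payoffs are 4, 9, 2, -1, so Delta commits to Light. Subgame-perfect outcome: (Light, X) with payoffs (9, 4).
For the simultaneous game, intersect best replies.
Delta's best replies: X→Medium; Y→Zero; Z→Zero.
Echo's best replies: Zero→Z; Light→X; Medium→Y; Heavy→X.
Only (Zero, Z) has each player best-responding; Nash payoffs (4, 8).
Delta's commitment gain: 9 − 4 = 5.

5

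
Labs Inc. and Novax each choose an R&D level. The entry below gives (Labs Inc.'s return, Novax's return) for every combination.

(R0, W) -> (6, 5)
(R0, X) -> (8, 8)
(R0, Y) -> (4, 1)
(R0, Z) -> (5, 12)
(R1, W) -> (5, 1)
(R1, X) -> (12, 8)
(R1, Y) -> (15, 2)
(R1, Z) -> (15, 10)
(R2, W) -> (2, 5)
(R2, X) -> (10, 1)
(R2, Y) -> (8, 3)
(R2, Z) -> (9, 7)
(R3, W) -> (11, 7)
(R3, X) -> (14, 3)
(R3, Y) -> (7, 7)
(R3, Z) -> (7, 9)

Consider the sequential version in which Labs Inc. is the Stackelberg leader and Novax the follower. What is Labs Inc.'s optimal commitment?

R1

Backward induction with Labs Inc. moving first.
- R0 → Novax plays Z (best of 5, 8, 1, 12); Labs Inc. gets 5.
- R1 → Novax plays Z (best of 1, 8, 2, 10); Labs Inc. gets 15.
- R2 → Novax plays Z (best of 5, 1, 3, 7); Labs Inc. gets 9.
- R3 → Novax plays Z (best of 7, 3, 7, 9); Labs Inc. gets 7.
Maximizing over 5, 15, 9, 7, Labs Inc. chooses R1. Subgame-perfect outcome: (R1, Z) with payoffs (15, 10).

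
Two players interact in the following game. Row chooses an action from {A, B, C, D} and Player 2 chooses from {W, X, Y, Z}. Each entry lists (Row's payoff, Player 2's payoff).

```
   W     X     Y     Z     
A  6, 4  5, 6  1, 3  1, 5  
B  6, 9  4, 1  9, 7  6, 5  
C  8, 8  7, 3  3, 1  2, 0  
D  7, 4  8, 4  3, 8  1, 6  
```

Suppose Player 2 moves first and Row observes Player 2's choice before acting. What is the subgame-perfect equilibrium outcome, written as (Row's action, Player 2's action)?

Solve by backward induction (Player 2 leads).
- W: Row compares 6, 6, 8, 7 and picks C; Player 2 would get 8.
- X: Row compares 5, 4, 7, 8 and picks D; Player 2 would get 4.
- Y: Row compares 1, 9, 3, 3 and picks B; Player 2 would get 7.
- Z: Row compares 1, 6, 2, 1 and picks B; Player 2 would get 5.
Maximizing over 8, 4, 7, 5, Player 2 chooses W. Subgame-perfect outcome: (C, W) with payoffs (8, 8).

(C, W)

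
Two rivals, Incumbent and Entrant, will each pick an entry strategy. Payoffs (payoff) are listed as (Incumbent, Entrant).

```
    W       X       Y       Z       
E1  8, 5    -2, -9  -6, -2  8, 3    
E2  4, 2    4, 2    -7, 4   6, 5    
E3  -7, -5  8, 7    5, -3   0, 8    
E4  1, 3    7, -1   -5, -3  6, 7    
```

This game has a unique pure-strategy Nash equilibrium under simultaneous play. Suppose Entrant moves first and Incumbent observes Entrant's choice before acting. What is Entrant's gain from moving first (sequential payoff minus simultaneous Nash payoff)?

Incumbent best-responds to each possible Entrant move:
- W: Incumbent compares 8, 4, -7, 1 and picks E1; Entrant would get 5.
- X: Incumbent compares -2, 4, 8, 7 and picks E3; Entrant would get 7.
- Y: Incumbent compares -6, -7, 5, -5 and picks E3; Entrant would get -3.
- Z: Incumbent compares 8, 6, 0, 6 and picks E1; Entrant would get 3.
Entrant's induced payoffs are 5, 7, -3, 3, so Entrant commits to X. Subgame-perfect outcome: (E3, X) with payoffs (8, 7).
For the simultaneous game, intersect best replies.
Incumbent's best replies: W→E1; X→E3; Y→E3; Z→E1.
Entrant's best replies: E1→W; E2→Z; E3→Z; E4→Z.
The unique mutual best reply is (E1, W), giving (8, 5).
Entrant's commitment gain: 7 − 5 = 2.

2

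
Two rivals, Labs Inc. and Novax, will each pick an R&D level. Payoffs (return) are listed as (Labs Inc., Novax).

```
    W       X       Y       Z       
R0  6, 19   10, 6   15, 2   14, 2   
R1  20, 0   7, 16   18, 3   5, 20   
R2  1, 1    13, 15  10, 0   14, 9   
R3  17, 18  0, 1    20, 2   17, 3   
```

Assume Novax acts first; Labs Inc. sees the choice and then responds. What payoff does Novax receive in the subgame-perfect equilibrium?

15

Labs Inc. best-responds to each possible Novax move:
- W: BR = R1, leader payoff 0.
- X: BR = R2, leader payoff 15.
- Y: BR = R3, leader payoff 2.
- Z: BR = R3, leader payoff 3.
Novax's induced payoffs are 0, 15, 2, 3, so Novax commits to X. Subgame-perfect outcome: (R2, X) with payoffs (13, 15).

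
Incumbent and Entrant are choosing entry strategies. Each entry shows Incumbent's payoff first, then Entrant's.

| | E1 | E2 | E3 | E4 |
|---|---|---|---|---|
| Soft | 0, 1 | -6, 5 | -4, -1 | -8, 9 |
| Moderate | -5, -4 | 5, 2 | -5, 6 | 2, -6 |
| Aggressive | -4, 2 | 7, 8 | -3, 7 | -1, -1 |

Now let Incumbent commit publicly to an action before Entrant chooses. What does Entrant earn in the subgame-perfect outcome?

8

Solve by backward induction (Incumbent leads).
- Soft: Entrant compares 1, 5, -1, 9 and picks E4; Incumbent would get -8.
- Moderate: Entrant compares -4, 2, 6, -6 and picks E3; Incumbent would get -5.
- Aggressive: Entrant compares 2, 8, 7, -1 and picks E2; Incumbent would get 7.
Incumbent's induced payoffs are -8, -5, 7, so Incumbent commits to Aggressive. Subgame-perfect outcome: (Aggressive, E2) with payoffs (7, 8).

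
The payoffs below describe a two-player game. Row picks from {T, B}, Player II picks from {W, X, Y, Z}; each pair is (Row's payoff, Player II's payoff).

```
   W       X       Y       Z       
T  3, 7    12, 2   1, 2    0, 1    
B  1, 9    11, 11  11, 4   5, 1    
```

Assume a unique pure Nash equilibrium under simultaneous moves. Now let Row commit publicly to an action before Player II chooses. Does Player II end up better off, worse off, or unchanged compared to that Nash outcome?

better off

Solve by backward induction (Row leads).
- T: BR = W, leader payoff 3.
- B: BR = X, leader payoff 11.
Row's induced payoffs are 3, 11, so Row commits to B. Subgame-perfect outcome: (B, X) with payoffs (11, 11).
Under simultaneous play:
Row's best replies: W→T; X→T; Y→B; Z→B.
Player II's best replies: T→W; B→X.
Only (T, W) has each player best-responding; Nash payoffs (3, 7).
Player II earns 11 sequentially versus 7 at the Nash outcome: better off.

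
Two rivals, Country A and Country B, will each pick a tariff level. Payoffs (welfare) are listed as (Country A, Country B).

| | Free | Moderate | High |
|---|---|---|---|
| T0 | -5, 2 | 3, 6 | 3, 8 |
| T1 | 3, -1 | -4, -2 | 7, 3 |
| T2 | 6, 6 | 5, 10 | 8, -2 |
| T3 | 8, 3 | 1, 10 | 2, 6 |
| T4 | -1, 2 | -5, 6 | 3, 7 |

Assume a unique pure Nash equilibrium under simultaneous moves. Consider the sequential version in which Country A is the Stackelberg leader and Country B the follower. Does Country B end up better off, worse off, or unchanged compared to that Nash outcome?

Country B best-responds to each possible Country A move:
- T0: Country B compares 2, 6, 8 and picks High; Country A would get 3.
- T1: Country B compares -1, -2, 3 and picks High; Country A would get 7.
- T2: Country B compares 6, 10, -2 and picks Moderate; Country A would get 5.
- T3: Country B compares 3, 10, 6 and picks Moderate; Country A would get 1.
- T4: Country B compares 2, 6, 7 and picks High; Country A would get 3.
Country A's induced payoffs are 3, 7, 5, 1, 3, so Country A commits to T1. Subgame-perfect outcome: (T1, High) with payoffs (7, 3).
Now find the simultaneous Nash equilibrium.
Country A's best replies: Free→T3; Moderate→T2; High→T2.
Country B's best replies: T0→High; T1→High; T2→Moderate; T3→Moderate; T4→High.
Only (T2, Moderate) has each player best-responding; Nash payoffs (5, 10).
Country B earns 3 sequentially versus 10 at the Nash outcome: worse off.

worse off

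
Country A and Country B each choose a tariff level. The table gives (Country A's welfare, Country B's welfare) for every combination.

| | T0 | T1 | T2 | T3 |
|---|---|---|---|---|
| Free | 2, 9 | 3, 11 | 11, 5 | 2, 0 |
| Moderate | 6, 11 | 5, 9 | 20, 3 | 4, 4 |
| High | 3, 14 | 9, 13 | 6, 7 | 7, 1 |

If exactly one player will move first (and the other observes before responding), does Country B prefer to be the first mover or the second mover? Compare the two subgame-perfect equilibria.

If Country A leads: Country B's best replies are Free→T1, Moderate→T0, High→T0; Country A's induced payoffs 3, 6, 3; outcome (Moderate, T0), payoffs (6, 11).
If Country B leads: Country A's best replies are T0→Moderate, T1→High, T2→Moderate, T3→High; Country B's induced payoffs 11, 13, 3, 1; outcome (High, T1), payoffs (9, 13).
Country B gets 13 moving first and 11 moving second, so Country B prefers to move first.

first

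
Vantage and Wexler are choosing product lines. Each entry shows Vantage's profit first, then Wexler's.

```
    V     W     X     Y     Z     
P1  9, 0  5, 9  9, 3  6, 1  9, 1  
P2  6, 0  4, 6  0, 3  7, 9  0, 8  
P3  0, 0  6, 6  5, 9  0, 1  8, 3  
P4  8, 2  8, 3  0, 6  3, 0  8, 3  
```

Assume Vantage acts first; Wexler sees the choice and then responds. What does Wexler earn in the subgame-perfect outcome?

9

Work backward from Wexler's decision.
- P1: Wexler compares 0, 9, 3, 1, 1 and picks W; Vantage would get 5.
- P2: Wexler compares 0, 6, 3, 9, 8 and picks Y; Vantage would get 7.
- P3: Wexler compares 0, 6, 9, 1, 3 and picks X; Vantage would get 5.
- P4: Wexler compares 2, 3, 6, 0, 3 and picks X; Vantage would get 0.
Among 5, 7, 5, 0, the best is 7 at P2. Subgame-perfect outcome: (P2, Y) with payoffs (7, 9).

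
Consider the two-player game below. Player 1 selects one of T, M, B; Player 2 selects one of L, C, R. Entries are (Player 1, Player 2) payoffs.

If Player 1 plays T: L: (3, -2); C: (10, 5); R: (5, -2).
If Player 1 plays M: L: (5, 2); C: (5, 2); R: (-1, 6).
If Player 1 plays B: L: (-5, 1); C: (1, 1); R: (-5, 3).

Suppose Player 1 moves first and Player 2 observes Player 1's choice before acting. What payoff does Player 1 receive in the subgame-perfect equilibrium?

Player 2 best-responds to each possible Player 1 move:
- T: BR = C, leader payoff 10.
- M: BR = R, leader payoff -1.
- B: BR = R, leader payoff -5.
Among 10, -1, -5, the best is 10 at T. Subgame-perfect outcome: (T, C) with payoffs (10, 5).

10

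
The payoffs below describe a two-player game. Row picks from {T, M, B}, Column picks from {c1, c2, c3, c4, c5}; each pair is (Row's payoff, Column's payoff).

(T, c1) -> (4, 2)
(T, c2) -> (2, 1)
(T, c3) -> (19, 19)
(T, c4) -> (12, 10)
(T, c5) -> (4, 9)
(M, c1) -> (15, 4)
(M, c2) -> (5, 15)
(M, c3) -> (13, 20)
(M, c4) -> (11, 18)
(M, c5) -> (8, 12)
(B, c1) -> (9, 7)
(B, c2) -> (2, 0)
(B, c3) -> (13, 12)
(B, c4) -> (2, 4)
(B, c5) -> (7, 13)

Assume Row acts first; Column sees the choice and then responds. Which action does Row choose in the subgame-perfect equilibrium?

T

Column best-responds to each possible Row move:
- T: BR = c3, leader payoff 19.
- M: BR = c3, leader payoff 13.
- B: BR = c5, leader payoff 7.
Maximizing over 19, 13, 7, Row chooses T. Subgame-perfect outcome: (T, c3) with payoffs (19, 19).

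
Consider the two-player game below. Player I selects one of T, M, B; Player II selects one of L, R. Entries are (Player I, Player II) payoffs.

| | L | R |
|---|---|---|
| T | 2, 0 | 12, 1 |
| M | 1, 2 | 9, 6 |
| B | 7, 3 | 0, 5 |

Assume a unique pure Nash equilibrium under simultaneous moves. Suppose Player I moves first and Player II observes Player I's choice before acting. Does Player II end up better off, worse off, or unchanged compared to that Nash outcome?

unchanged

Solve by backward induction (Player I leads).
- T → Player II plays R (best of 0, 1); Player I gets 12.
- M → Player II plays R (best of 2, 6); Player I gets 9.
- B → Player II plays R (best of 3, 5); Player I gets 0.
Among 12, 9, 0, the best is 12 at T. Subgame-perfect outcome: (T, R) with payoffs (12, 1).
Under simultaneous play:
Player I's best replies: L→B; R→T.
Player II's best replies: T→R; M→R; B→R.
The unique mutual best reply is (T, R), giving (12, 1).
Player II earns 1 sequentially versus 1 at the Nash outcome: unchanged.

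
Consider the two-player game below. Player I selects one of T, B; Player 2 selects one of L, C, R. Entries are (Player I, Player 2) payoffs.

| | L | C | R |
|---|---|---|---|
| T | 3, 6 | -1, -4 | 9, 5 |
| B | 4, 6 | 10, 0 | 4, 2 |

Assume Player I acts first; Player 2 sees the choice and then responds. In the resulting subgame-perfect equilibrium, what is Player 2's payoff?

Player 2 best-responds to each possible Player I move:
- T: BR = L, leader payoff 3.
- B: BR = L, leader payoff 4.
Maximizing over 3, 4, Player I chooses B. Subgame-perfect outcome: (B, L) with payoffs (4, 6).

6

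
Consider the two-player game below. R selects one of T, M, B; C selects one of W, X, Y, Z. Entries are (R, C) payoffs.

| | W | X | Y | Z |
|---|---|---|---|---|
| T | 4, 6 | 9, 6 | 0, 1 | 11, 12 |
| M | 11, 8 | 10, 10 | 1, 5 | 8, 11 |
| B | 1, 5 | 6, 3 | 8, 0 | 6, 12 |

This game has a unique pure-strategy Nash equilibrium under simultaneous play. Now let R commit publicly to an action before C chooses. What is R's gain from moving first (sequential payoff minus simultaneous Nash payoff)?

0

Work backward from C's decision.
- T: C compares 6, 6, 1, 12 and picks Z; R would get 11.
- M: C compares 8, 10, 5, 11 and picks Z; R would get 8.
- B: C compares 5, 3, 0, 12 and picks Z; R would get 6.
R's induced payoffs are 11, 8, 6, so R commits to T. Subgame-perfect outcome: (T, Z) with payoffs (11, 12).
For the simultaneous game, intersect best replies.
R's best replies: W→M; X→M; Y→B; Z→T.
C's best replies: T→Z; M→Z; B→Z.
The unique mutual best reply is (T, Z), giving (11, 12).
R's commitment gain: 11 − 11 = 0.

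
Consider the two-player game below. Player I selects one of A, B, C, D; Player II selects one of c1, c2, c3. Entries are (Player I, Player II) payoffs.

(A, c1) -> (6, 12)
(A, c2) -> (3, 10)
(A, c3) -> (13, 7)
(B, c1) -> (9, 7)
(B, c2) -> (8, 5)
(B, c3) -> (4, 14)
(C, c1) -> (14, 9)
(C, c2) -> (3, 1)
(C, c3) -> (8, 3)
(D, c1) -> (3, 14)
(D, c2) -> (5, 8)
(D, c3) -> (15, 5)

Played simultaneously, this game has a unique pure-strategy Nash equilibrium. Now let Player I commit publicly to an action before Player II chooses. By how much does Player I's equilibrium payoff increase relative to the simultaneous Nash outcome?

Player II best-responds to each possible Player I move:
- A: Player II compares 12, 10, 7 and picks c1; Player I would get 6.
- B: Player II compares 7, 5, 14 and picks c3; Player I would get 4.
- C: Player II compares 9, 1, 3 and picks c1; Player I would get 14.
- D: Player II compares 14, 8, 5 and picks c1; Player I would get 3.
Among 6, 4, 14, 3, the best is 14 at C. Subgame-perfect outcome: (C, c1) with payoffs (14, 9).
Under simultaneous play:
Player I's best replies: c1→C; c2→B; c3→D.
Player II's best replies: A→c1; B→c3; C→c1; D→c1.
The unique mutual best reply is (C, c1), giving (14, 9).
Player I's commitment gain: 14 − 14 = 0.

0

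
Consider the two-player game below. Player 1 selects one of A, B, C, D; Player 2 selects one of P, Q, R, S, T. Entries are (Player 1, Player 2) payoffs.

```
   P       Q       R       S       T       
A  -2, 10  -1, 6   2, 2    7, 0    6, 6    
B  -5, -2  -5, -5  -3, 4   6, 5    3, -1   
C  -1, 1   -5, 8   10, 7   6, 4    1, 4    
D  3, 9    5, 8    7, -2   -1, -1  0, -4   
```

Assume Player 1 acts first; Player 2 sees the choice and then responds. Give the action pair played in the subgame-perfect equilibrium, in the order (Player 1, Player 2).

(B, S)

Backward induction with Player 1 moving first.
- A → Player 2 plays P (best of 10, 6, 2, 0, 6); Player 1 gets -2.
- B → Player 2 plays S (best of -2, -5, 4, 5, -1); Player 1 gets 6.
- C → Player 2 plays Q (best of 1, 8, 7, 4, 4); Player 1 gets -5.
- D → Player 2 plays P (best of 9, 8, -2, -1, -4); Player 1 gets 3.
Player 1's induced payoffs are -2, 6, -5, 3, so Player 1 commits to B. Subgame-perfect outcome: (B, S) with payoffs (6, 5).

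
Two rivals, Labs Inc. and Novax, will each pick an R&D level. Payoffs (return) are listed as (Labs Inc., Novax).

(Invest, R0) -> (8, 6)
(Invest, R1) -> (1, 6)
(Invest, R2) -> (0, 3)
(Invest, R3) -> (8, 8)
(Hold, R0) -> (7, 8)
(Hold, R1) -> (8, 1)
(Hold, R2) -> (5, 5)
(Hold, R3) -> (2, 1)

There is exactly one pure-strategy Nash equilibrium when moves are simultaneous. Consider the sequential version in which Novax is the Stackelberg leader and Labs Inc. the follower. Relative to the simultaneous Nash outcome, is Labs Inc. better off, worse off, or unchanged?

unchanged

Labs Inc. best-responds to each possible Novax move:
- R0: Labs Inc. compares 8, 7 and picks Invest; Novax would get 6.
- R1: Labs Inc. compares 1, 8 and picks Hold; Novax would get 1.
- R2: Labs Inc. compares 0, 5 and picks Hold; Novax would get 5.
- R3: Labs Inc. compares 8, 2 and picks Invest; Novax would get 8.
Maximizing over 6, 1, 5, 8, Novax chooses R3. Subgame-perfect outcome: (Invest, R3) with payoffs (8, 8).
Under simultaneous play:
Labs Inc.'s best replies: R0→Invest; R1→Hold; R2→Hold; R3→Invest.
Novax's best replies: Invest→R3; Hold→R0.
Only (Invest, R3) has each player best-responding; Nash payoffs (8, 8).
Labs Inc. earns 8 sequentially versus 8 at the Nash outcome: unchanged.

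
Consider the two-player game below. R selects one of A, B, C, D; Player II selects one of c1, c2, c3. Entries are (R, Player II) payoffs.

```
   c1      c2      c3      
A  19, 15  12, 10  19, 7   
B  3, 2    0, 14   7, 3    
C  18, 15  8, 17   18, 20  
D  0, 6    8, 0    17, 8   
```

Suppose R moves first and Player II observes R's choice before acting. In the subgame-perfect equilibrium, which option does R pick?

Work backward from Player II's decision.
- A: Player II compares 15, 10, 7 and picks c1; R would get 19.
- B: Player II compares 2, 14, 3 and picks c2; R would get 0.
- C: Player II compares 15, 17, 20 and picks c3; R would get 18.
- D: Player II compares 6, 0, 8 and picks c3; R would get 17.
Maximizing over 19, 0, 18, 17, R chooses A. Subgame-perfect outcome: (A, c1) with payoffs (19, 15).

A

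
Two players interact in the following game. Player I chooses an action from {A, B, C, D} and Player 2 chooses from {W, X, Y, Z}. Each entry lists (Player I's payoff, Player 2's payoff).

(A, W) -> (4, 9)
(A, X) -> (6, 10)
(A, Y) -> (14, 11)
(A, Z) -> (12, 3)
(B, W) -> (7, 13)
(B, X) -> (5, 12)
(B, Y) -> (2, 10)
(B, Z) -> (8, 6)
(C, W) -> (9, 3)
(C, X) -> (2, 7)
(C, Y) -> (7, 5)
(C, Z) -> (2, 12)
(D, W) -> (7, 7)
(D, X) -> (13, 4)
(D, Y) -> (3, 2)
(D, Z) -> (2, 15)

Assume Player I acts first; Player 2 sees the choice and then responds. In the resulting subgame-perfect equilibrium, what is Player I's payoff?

Backward induction with Player I moving first.
- A: BR = Y, leader payoff 14.
- B: BR = W, leader payoff 7.
- C: BR = Z, leader payoff 2.
- D: BR = Z, leader payoff 2.
Player I's induced payoffs are 14, 7, 2, 2, so Player I commits to A. Subgame-perfect outcome: (A, Y) with payoffs (14, 11).

14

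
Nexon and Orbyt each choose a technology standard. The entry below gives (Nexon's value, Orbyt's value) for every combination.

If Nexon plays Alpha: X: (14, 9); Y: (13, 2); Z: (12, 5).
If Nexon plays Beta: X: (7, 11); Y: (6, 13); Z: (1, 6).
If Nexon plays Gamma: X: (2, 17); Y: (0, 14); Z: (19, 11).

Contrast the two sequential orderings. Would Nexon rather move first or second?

second

If Nexon leads: Orbyt's best replies are Alpha→X, Beta→Y, Gamma→X; Nexon's induced payoffs 14, 6, 2; outcome (Alpha, X), payoffs (14, 9).
If Orbyt leads: Nexon's best replies are X→Alpha, Y→Alpha, Z→Gamma; Orbyt's induced payoffs 9, 2, 11; outcome (Gamma, Z), payoffs (19, 11).
Nexon gets 14 moving first and 19 moving second, so Nexon prefers to move second.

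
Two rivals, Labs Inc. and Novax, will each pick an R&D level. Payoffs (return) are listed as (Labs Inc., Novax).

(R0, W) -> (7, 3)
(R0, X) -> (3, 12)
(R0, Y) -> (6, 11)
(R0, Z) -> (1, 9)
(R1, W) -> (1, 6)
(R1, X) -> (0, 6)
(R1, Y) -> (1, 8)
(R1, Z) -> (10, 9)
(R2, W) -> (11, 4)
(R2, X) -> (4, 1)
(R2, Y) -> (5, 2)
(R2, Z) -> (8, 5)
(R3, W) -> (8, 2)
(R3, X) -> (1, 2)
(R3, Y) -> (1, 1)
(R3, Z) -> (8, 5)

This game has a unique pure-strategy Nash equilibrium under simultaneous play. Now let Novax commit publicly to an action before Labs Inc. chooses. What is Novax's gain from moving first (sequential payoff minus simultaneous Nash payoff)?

Labs Inc. best-responds to each possible Novax move:
- W: BR = R2, leader payoff 4.
- X: BR = R2, leader payoff 1.
- Y: BR = R0, leader payoff 11.
- Z: BR = R1, leader payoff 9.
Among 4, 1, 11, 9, the best is 11 at Y. Subgame-perfect outcome: (R0, Y) with payoffs (6, 11).
Under simultaneous play:
Labs Inc.'s best replies: W→R2; X→R2; Y→R0; Z→R1.
Novax's best replies: R0→X; R1→Z; R2→Z; R3→Z.
Only (R1, Z) has each player best-responding; Nash payoffs (10, 9).
Novax's commitment gain: 11 − 9 = 2.

2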